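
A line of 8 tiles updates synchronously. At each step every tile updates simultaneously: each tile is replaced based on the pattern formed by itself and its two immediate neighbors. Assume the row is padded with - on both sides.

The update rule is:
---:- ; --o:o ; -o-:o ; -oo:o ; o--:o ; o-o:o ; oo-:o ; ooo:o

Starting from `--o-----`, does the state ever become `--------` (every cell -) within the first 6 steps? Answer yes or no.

no

-ooo----
ooooo---
oooooo--
ooooooo-
oooooooo
oooooooo
step 6 is oooooooo, still not uniform -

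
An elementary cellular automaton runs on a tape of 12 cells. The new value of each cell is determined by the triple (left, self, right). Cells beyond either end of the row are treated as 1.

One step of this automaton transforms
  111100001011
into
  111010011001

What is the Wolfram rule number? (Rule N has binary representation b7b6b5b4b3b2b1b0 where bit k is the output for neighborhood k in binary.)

150

position 0: 111 → 1  (bit 7 = 1)
position 3: 110 → 0  (bit 6 = 0)
position 9: 101 → 0  (bit 5 = 0)
position 4: 100 → 1  (bit 4 = 1)
position 10: 011 → 0  (bit 3 = 0)
position 8: 010 → 1  (bit 2 = 1)
position 7: 001 → 1  (bit 1 = 1)
position 5: 000 → 0  (bit 0 = 0)
bits b7..b0 = 10010110 = 150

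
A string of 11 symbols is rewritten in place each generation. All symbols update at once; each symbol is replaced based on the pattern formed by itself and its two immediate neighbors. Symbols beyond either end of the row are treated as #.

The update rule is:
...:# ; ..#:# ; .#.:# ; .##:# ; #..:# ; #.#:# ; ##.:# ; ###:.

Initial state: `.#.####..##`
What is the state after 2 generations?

####..####.
...####..##

...####..##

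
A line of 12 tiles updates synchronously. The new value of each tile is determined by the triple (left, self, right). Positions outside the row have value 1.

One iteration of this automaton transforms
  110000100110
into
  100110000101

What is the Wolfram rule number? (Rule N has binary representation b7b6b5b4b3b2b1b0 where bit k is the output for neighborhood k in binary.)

position 0: 111 → 1  (bit 7 = 1)
position 1: 110 → 0  (bit 6 = 0)
position 11: 101 → 1  (bit 5 = 1)
position 2: 100 → 0  (bit 4 = 0)
position 9: 011 → 1  (bit 3 = 1)
position 6: 010 → 0  (bit 2 = 0)
position 5: 001 → 0  (bit 1 = 0)
position 3: 000 → 1  (bit 0 = 1)
bits b7..b0 = 10101001 = 169

169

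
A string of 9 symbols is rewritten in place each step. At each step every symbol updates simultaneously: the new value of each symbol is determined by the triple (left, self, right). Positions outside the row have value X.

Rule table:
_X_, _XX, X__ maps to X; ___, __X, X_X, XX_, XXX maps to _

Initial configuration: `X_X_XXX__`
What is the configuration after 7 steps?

step 1: __X_X__X_
step 2: X_X_XX_X_
step 3: __X_X__X_  (repeats step 1; period 2)
step 7: __X_X__X_

__X_X__X_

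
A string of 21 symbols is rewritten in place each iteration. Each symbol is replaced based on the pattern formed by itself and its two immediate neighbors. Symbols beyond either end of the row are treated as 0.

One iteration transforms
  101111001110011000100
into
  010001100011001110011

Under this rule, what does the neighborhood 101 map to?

1

At position 1 the neighborhood is 101; the next row has 1 there.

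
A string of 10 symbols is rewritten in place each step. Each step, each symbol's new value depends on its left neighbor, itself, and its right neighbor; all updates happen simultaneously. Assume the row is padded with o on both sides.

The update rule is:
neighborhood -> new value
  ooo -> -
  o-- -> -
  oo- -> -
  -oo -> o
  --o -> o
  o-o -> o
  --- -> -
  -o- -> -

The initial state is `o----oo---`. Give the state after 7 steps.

----oo---o
---oo---oo
--oo---oo-
-oo---oo-o
oo---oo-oo
----oo-oo-
---oo-oo-o

---oo-oo-o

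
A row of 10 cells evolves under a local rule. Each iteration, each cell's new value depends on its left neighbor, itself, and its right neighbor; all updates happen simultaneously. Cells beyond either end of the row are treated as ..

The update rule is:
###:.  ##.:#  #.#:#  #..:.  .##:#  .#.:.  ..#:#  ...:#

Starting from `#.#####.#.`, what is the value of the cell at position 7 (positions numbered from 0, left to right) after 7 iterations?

#

.##...##..
###.####.#
#.###..##.
.##.#.###.
####.##.#.
#..#####..
..##...#.#
position 7 holds #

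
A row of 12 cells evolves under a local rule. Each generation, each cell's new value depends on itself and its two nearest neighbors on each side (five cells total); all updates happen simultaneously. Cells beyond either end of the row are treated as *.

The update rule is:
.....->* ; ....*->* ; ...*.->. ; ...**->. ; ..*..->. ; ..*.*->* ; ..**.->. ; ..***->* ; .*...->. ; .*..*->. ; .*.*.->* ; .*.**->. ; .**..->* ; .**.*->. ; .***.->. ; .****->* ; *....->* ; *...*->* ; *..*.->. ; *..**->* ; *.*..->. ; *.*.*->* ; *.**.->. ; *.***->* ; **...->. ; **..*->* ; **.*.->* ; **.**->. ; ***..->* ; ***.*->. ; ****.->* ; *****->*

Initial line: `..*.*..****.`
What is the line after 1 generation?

*.**..****..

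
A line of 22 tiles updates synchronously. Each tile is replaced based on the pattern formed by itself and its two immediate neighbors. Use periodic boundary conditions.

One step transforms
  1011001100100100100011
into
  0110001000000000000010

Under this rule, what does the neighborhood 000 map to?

0

At position 18 the neighborhood is 000; the next row has 0 there.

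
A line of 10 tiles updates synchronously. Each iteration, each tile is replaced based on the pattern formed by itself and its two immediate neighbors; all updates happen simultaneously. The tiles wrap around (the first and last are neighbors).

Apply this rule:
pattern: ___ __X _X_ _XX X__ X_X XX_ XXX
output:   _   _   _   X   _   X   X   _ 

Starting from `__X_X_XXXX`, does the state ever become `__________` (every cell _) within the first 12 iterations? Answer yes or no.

yes

iteration 1: ___X_XX__X
iteration 2: ____XXX___
iteration 3: ____X_X___
iteration 4: _____X____
iteration 5: __________
all cells are _ at iteration 5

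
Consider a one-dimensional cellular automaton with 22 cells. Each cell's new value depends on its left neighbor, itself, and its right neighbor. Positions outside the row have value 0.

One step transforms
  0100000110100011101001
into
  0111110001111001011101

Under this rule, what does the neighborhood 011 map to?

At position 7 the neighborhood is 011; the next row has 0 there.

0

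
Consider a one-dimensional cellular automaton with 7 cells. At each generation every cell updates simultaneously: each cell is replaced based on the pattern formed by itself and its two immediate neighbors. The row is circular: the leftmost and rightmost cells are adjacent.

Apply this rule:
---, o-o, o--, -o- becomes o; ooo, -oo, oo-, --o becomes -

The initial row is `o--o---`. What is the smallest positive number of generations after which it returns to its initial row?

14

oo-ooo-
--o---o
o-ooo-o
-o---o-
-ooo-oo
o---o--
ooo-oo-
---o--o
oo-oo-o
--o--o-
o-oo-oo
-o--o--
-oo-ooo
o--o---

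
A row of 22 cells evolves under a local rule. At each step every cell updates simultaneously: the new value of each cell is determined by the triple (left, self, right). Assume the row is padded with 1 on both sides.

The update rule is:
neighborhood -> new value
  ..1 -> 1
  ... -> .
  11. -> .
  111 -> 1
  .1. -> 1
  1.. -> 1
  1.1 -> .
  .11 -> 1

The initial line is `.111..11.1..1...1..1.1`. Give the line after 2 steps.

.11.111..11111.11111.1
.1..11.111111..1111..1

.1..11.111111..1111..1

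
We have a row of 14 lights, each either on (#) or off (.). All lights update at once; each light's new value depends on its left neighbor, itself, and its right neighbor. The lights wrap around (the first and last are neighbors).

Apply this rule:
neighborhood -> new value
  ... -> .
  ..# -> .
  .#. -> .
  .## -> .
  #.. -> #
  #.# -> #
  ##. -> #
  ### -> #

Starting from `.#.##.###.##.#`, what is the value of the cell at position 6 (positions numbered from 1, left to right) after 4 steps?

#

step 1: #.#.##.###.##.
step 2: .#.#.##.###.##
step 3: #.#.#.##.###.#
step 4: ##.#.#.##.###.
position 6 holds #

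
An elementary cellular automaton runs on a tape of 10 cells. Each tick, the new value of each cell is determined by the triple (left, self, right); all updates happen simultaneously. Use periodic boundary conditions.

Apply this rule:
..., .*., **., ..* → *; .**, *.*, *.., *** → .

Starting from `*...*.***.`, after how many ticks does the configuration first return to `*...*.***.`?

*.***...*.
*...*.***.

2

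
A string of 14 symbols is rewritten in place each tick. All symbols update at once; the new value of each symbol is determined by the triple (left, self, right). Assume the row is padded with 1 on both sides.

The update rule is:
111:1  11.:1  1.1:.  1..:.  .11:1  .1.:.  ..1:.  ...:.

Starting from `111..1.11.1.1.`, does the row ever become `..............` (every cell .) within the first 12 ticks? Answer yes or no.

111....11.....
111....11.....  (fixed point — unchanged through tick 12)
tick 12 is 111....11....., still not uniform .

no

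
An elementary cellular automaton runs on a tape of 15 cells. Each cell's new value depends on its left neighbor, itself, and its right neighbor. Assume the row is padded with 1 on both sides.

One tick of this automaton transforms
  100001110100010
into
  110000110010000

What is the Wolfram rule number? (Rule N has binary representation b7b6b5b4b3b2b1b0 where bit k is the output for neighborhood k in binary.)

208

position 6: 111 → 1  (bit 7 = 1)
position 0: 110 → 1  (bit 6 = 1)
position 8: 101 → 0  (bit 5 = 0)
position 1: 100 → 1  (bit 4 = 1)
position 5: 011 → 0  (bit 3 = 0)
position 9: 010 → 0  (bit 2 = 0)
position 4: 001 → 0  (bit 1 = 0)
position 2: 000 → 0  (bit 0 = 0)
bits b7..b0 = 11010000 = 208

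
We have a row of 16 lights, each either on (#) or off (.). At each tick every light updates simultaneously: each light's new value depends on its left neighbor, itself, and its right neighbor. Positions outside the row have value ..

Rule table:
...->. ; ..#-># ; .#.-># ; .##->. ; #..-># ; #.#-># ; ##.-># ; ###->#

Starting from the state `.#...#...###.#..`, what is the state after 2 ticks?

.###.#####.#####

###.###.#.#####.
.###.#####.#####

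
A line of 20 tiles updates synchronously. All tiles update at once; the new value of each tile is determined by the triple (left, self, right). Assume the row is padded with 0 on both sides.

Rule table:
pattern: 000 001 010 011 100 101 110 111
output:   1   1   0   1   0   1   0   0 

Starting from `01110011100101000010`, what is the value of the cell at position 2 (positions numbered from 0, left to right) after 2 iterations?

0

11000110001010011100
10011100110100110001
position 2 holds 0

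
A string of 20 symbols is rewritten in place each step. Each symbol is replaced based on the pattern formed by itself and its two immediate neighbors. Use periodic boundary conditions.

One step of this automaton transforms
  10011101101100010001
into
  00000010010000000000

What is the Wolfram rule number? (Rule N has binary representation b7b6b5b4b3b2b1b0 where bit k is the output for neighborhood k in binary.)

32

position 4: 111 → 0  (bit 7 = 0)
position 0: 110 → 0  (bit 6 = 0)
position 6: 101 → 1  (bit 5 = 1)
position 1: 100 → 0  (bit 4 = 0)
position 3: 011 → 0  (bit 3 = 0)
position 15: 010 → 0  (bit 2 = 0)
position 2: 001 → 0  (bit 1 = 0)
position 13: 000 → 0  (bit 0 = 0)
bits b7..b0 = 00100000 = 32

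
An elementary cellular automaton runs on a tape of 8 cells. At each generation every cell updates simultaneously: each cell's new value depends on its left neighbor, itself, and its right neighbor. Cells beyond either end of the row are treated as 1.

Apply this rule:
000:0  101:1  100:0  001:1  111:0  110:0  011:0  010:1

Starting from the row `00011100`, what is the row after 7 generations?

00100001
01100010
10000111
00001000
00011001
00100010
01100111

01100111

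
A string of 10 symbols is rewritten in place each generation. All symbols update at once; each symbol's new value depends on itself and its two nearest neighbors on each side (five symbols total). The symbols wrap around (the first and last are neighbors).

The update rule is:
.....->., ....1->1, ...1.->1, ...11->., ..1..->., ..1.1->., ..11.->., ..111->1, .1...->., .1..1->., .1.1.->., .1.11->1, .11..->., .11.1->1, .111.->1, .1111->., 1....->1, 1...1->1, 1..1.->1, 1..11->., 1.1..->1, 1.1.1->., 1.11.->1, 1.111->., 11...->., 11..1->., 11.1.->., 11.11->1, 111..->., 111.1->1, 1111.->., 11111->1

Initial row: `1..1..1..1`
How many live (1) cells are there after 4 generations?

generation 1: ..1..1....
generation 2: 11..1..1..
generation 3: ...1..1...
generation 4: .11..1..1.
count of 1: 4

4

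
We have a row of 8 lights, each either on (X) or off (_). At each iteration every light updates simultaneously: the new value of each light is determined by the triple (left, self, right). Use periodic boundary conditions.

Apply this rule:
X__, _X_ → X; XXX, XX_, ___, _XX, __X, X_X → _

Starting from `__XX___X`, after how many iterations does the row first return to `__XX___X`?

8

X___X__X
_X__XX__
_XX___X_
___X__XX
X__XX___
XX___X__
__X__XX_
__XX___X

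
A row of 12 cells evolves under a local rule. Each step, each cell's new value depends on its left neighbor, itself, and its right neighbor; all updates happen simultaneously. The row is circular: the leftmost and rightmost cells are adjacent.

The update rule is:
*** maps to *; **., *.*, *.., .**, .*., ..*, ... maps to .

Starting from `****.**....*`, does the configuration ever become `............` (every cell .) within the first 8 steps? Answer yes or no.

yes

***.........
.*..........
............
all cells are . at step 3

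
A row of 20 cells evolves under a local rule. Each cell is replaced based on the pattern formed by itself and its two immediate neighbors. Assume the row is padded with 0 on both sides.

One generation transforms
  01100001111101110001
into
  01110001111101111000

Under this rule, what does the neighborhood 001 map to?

At position 0 the neighborhood is 001; the next row has 0 there.

0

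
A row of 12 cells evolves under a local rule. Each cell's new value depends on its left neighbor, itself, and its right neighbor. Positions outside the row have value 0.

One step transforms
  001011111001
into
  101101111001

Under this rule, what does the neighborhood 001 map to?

At position 1 the neighborhood is 001; the next row has 0 there.

0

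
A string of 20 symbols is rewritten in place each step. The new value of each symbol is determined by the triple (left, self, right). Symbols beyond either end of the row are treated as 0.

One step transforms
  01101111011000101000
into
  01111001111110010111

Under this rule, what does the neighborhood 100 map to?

At position 11 the neighborhood is 100; the next row has 1 there.

1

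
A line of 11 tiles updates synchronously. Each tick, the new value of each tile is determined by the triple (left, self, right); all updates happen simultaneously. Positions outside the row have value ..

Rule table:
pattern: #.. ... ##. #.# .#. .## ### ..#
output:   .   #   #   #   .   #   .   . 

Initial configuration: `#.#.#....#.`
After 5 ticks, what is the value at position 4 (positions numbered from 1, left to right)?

.#.#..##...
..#...##.##
#...#.#####
..#..##...#
#....##.#..
position 4 holds .

.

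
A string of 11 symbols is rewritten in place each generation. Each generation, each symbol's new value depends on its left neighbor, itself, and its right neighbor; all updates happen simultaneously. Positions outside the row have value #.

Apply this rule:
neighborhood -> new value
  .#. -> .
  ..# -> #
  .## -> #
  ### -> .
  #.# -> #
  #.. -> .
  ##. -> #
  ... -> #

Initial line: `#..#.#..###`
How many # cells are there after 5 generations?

5

#.#.#..##..
##.#..###.#
.##..##.###
###.#####..
..###...#.#
count of #: 5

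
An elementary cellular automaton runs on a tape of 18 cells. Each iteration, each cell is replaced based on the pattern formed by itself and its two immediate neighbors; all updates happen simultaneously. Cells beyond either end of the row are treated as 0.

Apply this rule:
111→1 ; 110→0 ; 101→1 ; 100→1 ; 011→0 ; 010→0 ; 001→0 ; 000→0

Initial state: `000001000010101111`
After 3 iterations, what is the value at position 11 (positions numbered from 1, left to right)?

0

iteration 1: 000000100001010110
iteration 2: 000000010000101001
iteration 3: 000000001000010100
position 11 holds 0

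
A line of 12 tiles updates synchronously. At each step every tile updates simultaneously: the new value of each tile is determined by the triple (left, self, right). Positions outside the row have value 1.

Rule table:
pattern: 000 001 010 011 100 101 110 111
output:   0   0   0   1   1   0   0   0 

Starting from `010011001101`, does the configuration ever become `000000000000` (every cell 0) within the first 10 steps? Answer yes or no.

001010101001
100000000101
010000000001
001000000001
100100000001
010010000001
001001000001
100100100001
010010010001
001001001001
step 10 is 001001001001, still not uniform 0

no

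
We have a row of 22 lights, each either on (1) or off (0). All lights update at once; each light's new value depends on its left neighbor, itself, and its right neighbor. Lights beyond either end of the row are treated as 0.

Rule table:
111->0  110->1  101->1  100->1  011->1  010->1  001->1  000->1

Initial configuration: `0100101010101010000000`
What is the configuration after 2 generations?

1111111111111111111111
1000000000000000000001

1000000000000000000001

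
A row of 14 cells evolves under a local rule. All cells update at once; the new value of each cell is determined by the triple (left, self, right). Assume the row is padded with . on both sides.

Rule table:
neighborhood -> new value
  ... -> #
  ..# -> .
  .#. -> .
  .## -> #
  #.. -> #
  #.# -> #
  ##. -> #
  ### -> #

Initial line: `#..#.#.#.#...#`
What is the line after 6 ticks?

.#..#.#.#.##..
..#..#.#.#####
#..#..#.######
.#..#..#######
..#..#.#######
#..#..########

#..#..########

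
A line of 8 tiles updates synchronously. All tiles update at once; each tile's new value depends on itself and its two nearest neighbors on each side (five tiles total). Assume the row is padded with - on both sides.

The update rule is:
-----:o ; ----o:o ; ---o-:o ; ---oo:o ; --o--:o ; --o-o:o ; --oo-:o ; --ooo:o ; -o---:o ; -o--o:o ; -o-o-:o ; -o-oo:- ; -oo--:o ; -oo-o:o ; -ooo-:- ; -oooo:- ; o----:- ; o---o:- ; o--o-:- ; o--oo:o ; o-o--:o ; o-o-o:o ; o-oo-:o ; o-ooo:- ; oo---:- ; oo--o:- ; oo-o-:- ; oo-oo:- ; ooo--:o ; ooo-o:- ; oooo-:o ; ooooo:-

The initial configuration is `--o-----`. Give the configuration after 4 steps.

o-o----o

oooo-ooo
o-o----o
oooo-ooo  (repeats step 1; period 2)
step 4: o-o----o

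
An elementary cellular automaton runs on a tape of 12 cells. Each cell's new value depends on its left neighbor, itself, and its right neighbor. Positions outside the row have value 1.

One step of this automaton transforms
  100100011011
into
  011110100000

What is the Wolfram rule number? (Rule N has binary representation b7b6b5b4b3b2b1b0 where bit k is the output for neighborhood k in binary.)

position 11: 111 → 0  (bit 7 = 0)
position 0: 110 → 0  (bit 6 = 0)
position 9: 101 → 0  (bit 5 = 0)
position 1: 100 → 1  (bit 4 = 1)
position 7: 011 → 0  (bit 3 = 0)
position 3: 010 → 1  (bit 2 = 1)
position 2: 001 → 1  (bit 1 = 1)
position 5: 000 → 0  (bit 0 = 0)
bits b7..b0 = 00010110 = 22

22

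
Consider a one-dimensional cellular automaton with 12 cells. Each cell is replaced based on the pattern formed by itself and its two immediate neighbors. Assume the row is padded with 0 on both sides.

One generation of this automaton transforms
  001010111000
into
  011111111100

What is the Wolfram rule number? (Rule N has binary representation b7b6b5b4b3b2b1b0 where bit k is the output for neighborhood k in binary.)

254

position 7: 111 → 1  (bit 7 = 1)
position 8: 110 → 1  (bit 6 = 1)
position 3: 101 → 1  (bit 5 = 1)
position 9: 100 → 1  (bit 4 = 1)
position 6: 011 → 1  (bit 3 = 1)
position 2: 010 → 1  (bit 2 = 1)
position 1: 001 → 1  (bit 1 = 1)
position 0: 000 → 0  (bit 0 = 0)
bits b7..b0 = 11111110 = 254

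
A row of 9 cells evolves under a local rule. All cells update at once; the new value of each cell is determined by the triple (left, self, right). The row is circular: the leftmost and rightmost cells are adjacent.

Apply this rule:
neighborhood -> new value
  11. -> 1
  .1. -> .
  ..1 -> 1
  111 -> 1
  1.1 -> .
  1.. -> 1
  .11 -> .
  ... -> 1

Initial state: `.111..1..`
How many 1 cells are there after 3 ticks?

1.1111.11
1..111..1
111.1111.
count of 1: 7

7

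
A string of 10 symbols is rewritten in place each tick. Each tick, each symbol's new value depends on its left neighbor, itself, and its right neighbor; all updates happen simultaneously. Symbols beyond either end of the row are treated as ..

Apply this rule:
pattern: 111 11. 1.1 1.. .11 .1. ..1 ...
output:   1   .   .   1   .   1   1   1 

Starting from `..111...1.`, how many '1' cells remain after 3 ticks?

8

tick 1: 11.1.11111
tick 2: ...1..111.
tick 3: 111111.1.1
count of 1: 8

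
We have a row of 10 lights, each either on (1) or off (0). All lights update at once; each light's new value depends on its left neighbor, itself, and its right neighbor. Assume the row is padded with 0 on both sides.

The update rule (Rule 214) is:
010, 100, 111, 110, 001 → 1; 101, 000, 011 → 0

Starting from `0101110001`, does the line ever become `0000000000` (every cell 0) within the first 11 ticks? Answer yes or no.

no

tick 1: 1100111011
tick 2: 0111011001
tick 3: 1011001111
tick 4: 1001110111
tick 5: 1110110011
tick 6: 0110011101
tick 7: 1011101101
tick 8: 1001100101
tick 9: 1110111101
tick 10: 0110011101  (repeats tick 6; period 4)
tick 11: 1011101101
tick 11 is 1011101101, still not uniform 0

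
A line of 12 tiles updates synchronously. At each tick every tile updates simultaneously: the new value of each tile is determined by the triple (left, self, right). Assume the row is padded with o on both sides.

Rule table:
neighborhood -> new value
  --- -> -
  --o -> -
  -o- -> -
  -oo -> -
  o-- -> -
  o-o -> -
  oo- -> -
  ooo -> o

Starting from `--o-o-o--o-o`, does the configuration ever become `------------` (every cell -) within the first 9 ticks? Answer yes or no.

yes

tick 1: ------------
all cells are - at tick 1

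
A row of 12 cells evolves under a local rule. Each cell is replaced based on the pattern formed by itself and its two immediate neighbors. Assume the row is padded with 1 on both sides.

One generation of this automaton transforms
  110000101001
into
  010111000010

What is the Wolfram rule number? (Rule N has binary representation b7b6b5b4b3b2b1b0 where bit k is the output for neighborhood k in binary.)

position 0: 111 → 0  (bit 7 = 0)
position 1: 110 → 1  (bit 6 = 1)
position 7: 101 → 0  (bit 5 = 0)
position 2: 100 → 0  (bit 4 = 0)
position 11: 011 → 0  (bit 3 = 0)
position 6: 010 → 0  (bit 2 = 0)
position 5: 001 → 1  (bit 1 = 1)
position 3: 000 → 1  (bit 0 = 1)
bits b7..b0 = 01000011 = 67

67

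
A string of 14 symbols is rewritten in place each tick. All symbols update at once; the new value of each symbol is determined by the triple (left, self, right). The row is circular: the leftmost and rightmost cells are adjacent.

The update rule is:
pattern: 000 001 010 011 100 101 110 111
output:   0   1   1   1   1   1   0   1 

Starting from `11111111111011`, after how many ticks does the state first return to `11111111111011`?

tick 1: 11111111110111
tick 2: 11111111101111
tick 3: 11111111011111
tick 4: 11111110111111
tick 5: 11111101111111
tick 6: 11111011111111
tick 7: 11110111111111
tick 8: 11101111111111
tick 9: 11011111111111
tick 10: 10111111111111
tick 11: 01111111111111
tick 12: 11111111111110
tick 13: 11111111111101
tick 14: 11111111111011

14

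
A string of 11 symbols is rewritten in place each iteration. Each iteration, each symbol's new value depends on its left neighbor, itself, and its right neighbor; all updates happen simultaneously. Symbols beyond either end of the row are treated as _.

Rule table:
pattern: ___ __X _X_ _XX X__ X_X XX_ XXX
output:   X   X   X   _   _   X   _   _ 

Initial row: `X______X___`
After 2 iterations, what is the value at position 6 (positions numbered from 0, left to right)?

iteration 1: X_XXXXXX_XX
iteration 2: XX______X__
position 6 holds _

_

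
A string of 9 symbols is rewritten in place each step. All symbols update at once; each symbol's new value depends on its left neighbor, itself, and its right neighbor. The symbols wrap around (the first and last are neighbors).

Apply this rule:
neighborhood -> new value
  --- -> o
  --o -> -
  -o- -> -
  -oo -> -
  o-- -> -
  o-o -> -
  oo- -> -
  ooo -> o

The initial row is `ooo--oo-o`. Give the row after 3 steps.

oo--ooo--

step 1: oo-------
step 2: ---ooooo-
step 3: oo--ooo--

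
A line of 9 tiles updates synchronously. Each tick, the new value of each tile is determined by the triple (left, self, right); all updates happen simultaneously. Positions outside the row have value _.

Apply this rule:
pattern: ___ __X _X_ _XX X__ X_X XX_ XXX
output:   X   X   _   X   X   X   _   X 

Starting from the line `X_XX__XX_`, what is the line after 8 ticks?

_X_X_X_X_

_XX_XXX_X
XX_XXX_X_
X_XXX_X_X
_XXX_X_X_
XXX_X_X_X
XX_X_X_X_
X_X_X_X_X
_X_X_X_X_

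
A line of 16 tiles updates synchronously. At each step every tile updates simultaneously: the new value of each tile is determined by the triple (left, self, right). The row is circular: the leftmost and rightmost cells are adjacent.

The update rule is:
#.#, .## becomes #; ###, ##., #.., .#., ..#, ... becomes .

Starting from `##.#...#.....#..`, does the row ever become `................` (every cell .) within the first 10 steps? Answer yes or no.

yes

#.#.............
.#..............
................
all cells are . at step 3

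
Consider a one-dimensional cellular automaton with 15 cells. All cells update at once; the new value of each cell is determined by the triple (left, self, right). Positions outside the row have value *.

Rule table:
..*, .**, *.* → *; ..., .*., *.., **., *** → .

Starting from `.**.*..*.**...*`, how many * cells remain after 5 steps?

**.*..*.**...**
..*..*.**...**.
.*..*.**...**.*
*..*.**...**.**
..*.**...**.**.
count of *: 7

7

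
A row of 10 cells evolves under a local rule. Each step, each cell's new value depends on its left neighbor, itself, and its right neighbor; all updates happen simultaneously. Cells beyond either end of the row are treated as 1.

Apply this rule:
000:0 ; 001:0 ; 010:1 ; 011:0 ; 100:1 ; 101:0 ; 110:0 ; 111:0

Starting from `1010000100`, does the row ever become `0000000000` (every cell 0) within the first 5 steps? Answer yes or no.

0011000110
1000100000
0100110000
0110001000
0001001100
step 5 is 0001001100, still not uniform 0

no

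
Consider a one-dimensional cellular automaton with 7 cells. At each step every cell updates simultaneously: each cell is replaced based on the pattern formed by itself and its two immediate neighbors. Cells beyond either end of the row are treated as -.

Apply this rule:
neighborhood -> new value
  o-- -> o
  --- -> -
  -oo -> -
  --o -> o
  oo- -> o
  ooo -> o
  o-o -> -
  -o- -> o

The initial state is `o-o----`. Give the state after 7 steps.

o-oo---
o--oo--
ooo-oo-
-oo--oo
o-ooo-o
o--oo-o
ooo-o-o

ooo-o-o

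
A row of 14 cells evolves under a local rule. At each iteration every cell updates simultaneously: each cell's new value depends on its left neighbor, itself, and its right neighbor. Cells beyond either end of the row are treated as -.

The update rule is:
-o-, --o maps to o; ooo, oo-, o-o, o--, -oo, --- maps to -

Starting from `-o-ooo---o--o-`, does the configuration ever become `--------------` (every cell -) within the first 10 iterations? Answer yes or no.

yes

oo------oo-oo-
-------o------
------oo------
-----o--------
----oo--------
---o----------
--oo----------
-o------------
oo------------
--------------
all cells are - at iteration 10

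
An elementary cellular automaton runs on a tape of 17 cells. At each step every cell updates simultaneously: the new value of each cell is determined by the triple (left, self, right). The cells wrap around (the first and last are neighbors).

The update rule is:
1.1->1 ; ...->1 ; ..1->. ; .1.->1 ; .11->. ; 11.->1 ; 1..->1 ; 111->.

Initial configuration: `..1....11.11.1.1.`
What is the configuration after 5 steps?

1.1111..11.111111
11...11..11......
.111..11..111111.
...11..11......11
11..11..111111..1

11..11..111111..1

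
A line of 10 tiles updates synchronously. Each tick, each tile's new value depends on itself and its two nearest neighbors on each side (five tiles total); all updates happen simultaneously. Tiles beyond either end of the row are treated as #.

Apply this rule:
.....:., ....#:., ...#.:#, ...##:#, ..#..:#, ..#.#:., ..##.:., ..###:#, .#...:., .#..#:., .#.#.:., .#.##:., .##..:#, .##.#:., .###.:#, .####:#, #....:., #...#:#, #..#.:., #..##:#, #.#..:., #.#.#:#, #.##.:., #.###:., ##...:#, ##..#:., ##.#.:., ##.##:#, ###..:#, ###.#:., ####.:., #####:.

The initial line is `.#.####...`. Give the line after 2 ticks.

.......#..

.#..#.####
.......#..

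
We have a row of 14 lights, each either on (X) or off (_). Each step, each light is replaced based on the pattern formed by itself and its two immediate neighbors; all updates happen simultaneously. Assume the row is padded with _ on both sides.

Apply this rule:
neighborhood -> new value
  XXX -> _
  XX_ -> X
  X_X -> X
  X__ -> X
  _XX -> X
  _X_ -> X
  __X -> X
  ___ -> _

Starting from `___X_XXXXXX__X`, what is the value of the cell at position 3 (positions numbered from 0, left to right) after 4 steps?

step 1: __XXXX____XXXX
step 2: _XX__XX__XX__X
step 3: XXXXXXXXXXXXXX
step 4: X____________X
position 3 holds _

_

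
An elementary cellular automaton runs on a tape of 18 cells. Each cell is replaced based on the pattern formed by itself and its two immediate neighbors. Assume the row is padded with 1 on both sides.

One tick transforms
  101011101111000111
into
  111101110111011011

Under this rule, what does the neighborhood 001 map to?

1

At position 14 the neighborhood is 001; the next row has 1 there.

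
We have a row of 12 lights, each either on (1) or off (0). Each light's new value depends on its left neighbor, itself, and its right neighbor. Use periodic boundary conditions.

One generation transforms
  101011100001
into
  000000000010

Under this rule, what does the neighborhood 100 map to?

0

At position 7 the neighborhood is 100; the next row has 0 there.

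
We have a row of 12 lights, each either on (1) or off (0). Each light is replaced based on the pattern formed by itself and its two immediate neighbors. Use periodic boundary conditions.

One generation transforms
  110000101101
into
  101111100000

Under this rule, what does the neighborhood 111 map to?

At position 0 the neighborhood is 111; the next row has 1 there.

1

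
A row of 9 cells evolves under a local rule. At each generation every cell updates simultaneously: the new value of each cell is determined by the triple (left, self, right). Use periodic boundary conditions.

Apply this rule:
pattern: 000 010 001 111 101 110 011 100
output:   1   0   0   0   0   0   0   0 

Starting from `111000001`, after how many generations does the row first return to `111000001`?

generation 1: 000011100
generation 2: 111000001

2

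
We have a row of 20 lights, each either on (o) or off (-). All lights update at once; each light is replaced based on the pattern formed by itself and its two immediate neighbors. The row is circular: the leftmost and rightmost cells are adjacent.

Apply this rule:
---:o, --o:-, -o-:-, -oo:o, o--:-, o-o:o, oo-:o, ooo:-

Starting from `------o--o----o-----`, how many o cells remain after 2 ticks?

9

ooooo------oo---oooo
----o-oooo-oo-o-o---
count of o: 9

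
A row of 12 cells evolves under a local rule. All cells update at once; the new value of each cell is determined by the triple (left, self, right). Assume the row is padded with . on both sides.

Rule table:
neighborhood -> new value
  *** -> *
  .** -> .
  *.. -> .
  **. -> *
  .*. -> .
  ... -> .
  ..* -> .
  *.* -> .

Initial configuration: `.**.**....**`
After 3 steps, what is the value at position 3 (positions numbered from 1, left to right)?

step 1: ..*..*.....*
step 2: ............
step 3: ............
position 3 holds .

.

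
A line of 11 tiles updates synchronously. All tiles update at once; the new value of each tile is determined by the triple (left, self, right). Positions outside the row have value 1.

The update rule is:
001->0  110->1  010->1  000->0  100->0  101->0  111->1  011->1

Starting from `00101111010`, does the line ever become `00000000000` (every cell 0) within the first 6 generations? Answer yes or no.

no

00101111010  (fixed point — unchanged through generation 6)
generation 6 is 00101111010, still not uniform 0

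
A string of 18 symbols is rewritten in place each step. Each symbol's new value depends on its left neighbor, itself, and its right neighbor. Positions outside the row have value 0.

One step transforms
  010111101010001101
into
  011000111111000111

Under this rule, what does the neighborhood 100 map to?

1

At position 11 the neighborhood is 100; the next row has 1 there.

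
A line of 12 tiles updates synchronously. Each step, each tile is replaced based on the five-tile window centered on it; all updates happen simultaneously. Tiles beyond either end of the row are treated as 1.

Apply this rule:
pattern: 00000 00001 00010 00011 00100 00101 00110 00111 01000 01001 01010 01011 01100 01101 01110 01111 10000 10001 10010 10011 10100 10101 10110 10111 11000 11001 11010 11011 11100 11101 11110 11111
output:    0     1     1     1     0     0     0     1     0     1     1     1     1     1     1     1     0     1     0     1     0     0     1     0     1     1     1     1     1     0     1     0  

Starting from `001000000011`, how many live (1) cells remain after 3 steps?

100000001111
110000111100
111011111111
count of 1: 11

11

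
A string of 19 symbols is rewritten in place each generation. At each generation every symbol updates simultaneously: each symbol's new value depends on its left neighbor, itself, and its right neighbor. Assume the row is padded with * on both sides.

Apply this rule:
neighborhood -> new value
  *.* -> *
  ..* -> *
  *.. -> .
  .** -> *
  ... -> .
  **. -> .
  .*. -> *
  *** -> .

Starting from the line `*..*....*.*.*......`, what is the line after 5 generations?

generation 1: ..**...******.....*
generation 2: .**...**.........**
generation 3: **...**.........**.
generation 4: ....**.........**.*
generation 5: ...**.........**.**

...**.........**.**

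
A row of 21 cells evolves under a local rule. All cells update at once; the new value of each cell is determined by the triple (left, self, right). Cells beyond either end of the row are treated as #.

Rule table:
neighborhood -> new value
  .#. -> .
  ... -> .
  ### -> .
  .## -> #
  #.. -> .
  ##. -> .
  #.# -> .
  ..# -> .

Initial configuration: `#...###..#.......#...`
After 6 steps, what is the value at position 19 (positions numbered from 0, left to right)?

.

....#................
.....................
.....................  (fixed point — unchanged through step 6)
position 19 holds .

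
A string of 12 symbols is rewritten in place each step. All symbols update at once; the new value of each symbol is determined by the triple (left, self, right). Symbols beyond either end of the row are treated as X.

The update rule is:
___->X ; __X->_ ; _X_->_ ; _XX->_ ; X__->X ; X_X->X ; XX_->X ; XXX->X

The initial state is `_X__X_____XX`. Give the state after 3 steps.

step 1: X_X__XXXX__X
step 2: XX_X__XXXX__
step 3: XXX_X__XXXX_

XXX_X__XXXX_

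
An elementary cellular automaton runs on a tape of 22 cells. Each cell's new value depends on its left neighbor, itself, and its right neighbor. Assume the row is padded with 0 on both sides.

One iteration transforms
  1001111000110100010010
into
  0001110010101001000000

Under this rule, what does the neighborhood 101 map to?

At position 12 the neighborhood is 101; the next row has 1 there.

1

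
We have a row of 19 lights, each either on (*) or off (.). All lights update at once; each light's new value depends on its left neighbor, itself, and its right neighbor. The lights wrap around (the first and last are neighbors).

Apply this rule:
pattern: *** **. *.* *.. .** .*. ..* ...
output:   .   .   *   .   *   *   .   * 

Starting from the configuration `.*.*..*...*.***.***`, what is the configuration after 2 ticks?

*.....*****....*...

tick 1: ****..*.*.***..**..
tick 2: *.....*****....*...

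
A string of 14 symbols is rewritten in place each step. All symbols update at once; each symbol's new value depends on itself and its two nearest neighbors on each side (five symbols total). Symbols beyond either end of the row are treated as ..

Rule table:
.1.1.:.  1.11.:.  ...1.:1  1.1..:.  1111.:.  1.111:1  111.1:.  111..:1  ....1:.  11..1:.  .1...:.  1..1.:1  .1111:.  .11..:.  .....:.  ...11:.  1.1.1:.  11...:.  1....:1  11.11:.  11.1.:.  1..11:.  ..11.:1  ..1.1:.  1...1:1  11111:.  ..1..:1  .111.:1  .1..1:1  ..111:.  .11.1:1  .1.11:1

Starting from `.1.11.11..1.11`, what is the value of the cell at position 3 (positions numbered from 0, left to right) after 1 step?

1.1.1....1.1..
position 3 holds .

.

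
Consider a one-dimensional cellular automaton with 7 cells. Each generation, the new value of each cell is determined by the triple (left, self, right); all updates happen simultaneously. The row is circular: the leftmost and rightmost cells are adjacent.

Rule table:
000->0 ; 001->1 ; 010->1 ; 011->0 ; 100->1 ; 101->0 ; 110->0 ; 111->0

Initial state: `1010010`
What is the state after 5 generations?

0111111

1011110
1000000
1100001
0010010
0111111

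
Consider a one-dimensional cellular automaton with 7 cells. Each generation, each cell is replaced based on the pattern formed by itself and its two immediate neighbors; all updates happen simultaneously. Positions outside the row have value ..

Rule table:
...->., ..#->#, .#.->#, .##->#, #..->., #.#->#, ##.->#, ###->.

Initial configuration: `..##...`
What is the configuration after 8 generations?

#.##...

generation 1: .###...
generation 2: ##.#...
generation 3: ####...
generation 4: #..#...
generation 5: #.##...
generation 6: ####...  (repeats generation 3; period 3)
generation 8: #.##...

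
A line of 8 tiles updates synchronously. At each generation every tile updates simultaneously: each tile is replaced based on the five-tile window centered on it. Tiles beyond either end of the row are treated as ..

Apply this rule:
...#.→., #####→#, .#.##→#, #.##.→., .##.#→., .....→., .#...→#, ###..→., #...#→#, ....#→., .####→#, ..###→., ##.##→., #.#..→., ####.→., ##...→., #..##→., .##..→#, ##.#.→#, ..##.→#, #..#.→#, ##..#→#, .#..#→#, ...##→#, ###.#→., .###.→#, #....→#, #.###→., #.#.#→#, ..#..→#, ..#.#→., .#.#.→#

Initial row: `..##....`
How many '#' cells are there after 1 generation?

.###.#..
count of #: 4

4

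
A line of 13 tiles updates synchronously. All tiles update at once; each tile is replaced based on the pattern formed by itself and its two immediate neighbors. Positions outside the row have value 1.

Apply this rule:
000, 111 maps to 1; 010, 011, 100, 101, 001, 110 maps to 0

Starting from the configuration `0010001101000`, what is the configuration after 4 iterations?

0110000000000

0000100000010
0110001111000
0000100110010
0110000000000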